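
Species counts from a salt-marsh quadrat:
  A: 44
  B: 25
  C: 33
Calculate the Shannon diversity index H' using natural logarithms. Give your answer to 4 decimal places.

1.0724

Total N = 44+25+33 = 102, so the proportions are 0.431373, 0.245098, 0.323529 (working shown to 6 dp, full precision carried).
Each pᵢ ln pᵢ term: 0.431373×(-0.840783)=-0.362691, 0.245098×(-1.406097)=-0.344632, 0.323529×(-1.128465)=-0.365092.
Sum = -1.072414, so H' = 1.0724.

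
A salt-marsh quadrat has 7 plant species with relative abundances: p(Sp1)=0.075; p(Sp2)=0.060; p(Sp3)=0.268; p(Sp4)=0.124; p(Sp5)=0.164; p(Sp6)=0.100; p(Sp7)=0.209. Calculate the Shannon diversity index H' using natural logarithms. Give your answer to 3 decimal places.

1.829

Each pᵢ ln pᵢ term (working shown to 5 dp, full precision carried): 0.075×(-2.59027)=-0.19427, 0.06×(-2.81341)=-0.16880, 0.268×(-1.31677)=-0.35289, 0.124×(-2.08747)=-0.25885, 0.164×(-1.80789)=-0.29649, 0.1×(-2.30259)=-0.23026, 0.209×(-1.56542)=-0.32717.
Sum = -1.82874, so H' = 1.829.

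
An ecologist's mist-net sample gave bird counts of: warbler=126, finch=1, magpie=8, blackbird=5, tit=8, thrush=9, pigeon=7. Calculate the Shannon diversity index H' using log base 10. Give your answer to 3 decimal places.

Total N = 126+1+8+5+8+9+7 = 164, so the proportions are 0.76829, 0.0061, 0.04878, 0.03049, 0.04878, 0.05488, 0.04268 (working shown to 5 dp, full precision carried).
Each pᵢ log₁₀ pᵢ term: 0.76829×(-0.11447)=-0.08795, 0.0061×(-2.21484)=-0.01351, 0.04878×(-1.31175)=-0.06399, 0.03049×(-1.51587)=-0.04622, 0.04878×(-1.31175)=-0.06399, 0.05488×(-1.26060)=-0.06918, 0.04268×(-1.36975)=-0.05846.
Sum = -0.40329, so H' = 0.403.

0.403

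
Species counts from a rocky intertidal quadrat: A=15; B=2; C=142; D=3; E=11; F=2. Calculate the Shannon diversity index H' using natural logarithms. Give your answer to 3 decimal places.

Total N = 15+2+142+3+11+2 = 175, so the proportions are 0.08571, 0.01143, 0.81143, 0.01714, 0.06286, 0.01143 (working shown to 5 dp, full precision carried).
Each pᵢ ln pᵢ term: 0.08571×(-2.45674)=-0.21058, 0.01143×(-4.47164)=-0.05110, 0.81143×(-0.20896)=-0.16956, 0.01714×(-4.06617)=-0.06971, 0.06286×(-2.76689)=-0.17392, 0.01143×(-4.47164)=-0.05110.
Sum = -0.72597, so H' = 0.726.

0.726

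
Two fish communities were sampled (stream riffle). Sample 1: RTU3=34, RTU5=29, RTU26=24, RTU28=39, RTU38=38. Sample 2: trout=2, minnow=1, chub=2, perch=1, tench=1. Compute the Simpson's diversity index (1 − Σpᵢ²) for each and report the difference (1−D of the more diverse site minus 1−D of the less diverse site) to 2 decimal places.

0.02

Sample 1: N=164, proportions 0.2073, 0.1768, 0.1463, 0.2378, 0.2317, giving 1−D = 0.7941 (working shown to 4 dp, full precision carried).
Sample 2: N=7, proportions 0.2857, 0.1429, 0.2857, 0.1429, 0.1429, giving 1−D = 0.7755.
Difference = |0.7941 − 0.7755| = 0.0186, i.e. 0.02 to 2 decimal places.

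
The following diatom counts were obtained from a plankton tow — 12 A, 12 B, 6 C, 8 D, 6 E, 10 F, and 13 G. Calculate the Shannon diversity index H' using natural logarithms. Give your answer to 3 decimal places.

Total N = 12+12+6+8+6+10+13 = 67, so the proportions are 0.1791, 0.1791, 0.08955, 0.1194, 0.08955, 0.14925, 0.19403 (working shown to 5 dp, full precision carried).
Each pᵢ ln pᵢ term: 0.1791×(-1.71979)=-0.30802, 0.1791×(-1.71979)=-0.30802, 0.08955×(-2.41293)=-0.21608, 0.1194×(-2.12525)=-0.25376, 0.08955×(-2.41293)=-0.21608, 0.14925×(-1.90211)=-0.28390, 0.19403×(-1.63974)=-0.31816.
Sum = -1.90403, so H' = 1.904.

1.904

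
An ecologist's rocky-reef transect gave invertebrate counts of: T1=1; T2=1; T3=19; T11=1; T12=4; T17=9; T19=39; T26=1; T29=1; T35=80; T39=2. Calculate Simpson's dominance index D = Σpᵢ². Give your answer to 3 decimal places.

0.336

Total N = 1+1+19+1+4+9+39+1+1+80+2 = 158, so the proportions are 0.00633, 0.00633, 0.12025, 0.00633, 0.02532, 0.05696, 0.24684, 0.00633, 0.00633, 0.50633, 0.01266 (working shown to 5 dp, full precision carried).
D = 0.00633² + 0.00633² + 0.12025² + 0.00633² + 0.02532² + 0.05696² + 0.24684² + 0.00633² + 0.00633² + 0.50633² + 0.01266² = 0.00004 + 0.00004 + 0.01446 + 0.00004 + 0.00064 + 0.00324 + 0.06093 + 0.00004 + 0.00004 + 0.25637 + 0.00016 = 0.33600.
To 3 decimal places, D = 0.336.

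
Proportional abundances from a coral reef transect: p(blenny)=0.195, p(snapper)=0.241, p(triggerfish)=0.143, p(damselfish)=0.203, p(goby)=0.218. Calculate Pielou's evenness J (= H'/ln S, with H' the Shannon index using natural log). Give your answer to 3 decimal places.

0.991

H' = −Σ pᵢ ln pᵢ = −((-0.31878) + (-0.34293) + (-0.27812) + (-0.32369) + (-0.33207)) = 1.59560 (working shown to 5 dp, full precision carried).
With S = 5 species, ln S = 1.60944, so J = 1.59560/1.60944 = 0.99140, i.e. 0.991 to 3 decimal places.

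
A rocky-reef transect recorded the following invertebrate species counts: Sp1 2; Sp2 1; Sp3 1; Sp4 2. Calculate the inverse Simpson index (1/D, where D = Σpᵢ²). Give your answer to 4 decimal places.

3.6000

Total N = 2+1+1+2 = 6, so the proportions are 0.33333333, 0.16666667, 0.16666667, 0.33333333 (working shown to 8 dp, full precision carried).
D = 0.33333333² + 0.16666667² + 0.16666667² + 0.33333333² = 0.11111111 + 0.02777778 + 0.02777778 + 0.11111111 = 0.27777778.
So 1/D = 3.600000, i.e. 3.6000 to 4 decimal places.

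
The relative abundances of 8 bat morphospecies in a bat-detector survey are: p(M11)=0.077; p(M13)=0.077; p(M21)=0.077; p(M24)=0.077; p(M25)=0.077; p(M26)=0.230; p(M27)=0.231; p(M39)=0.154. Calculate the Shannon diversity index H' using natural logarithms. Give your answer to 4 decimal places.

Each pᵢ ln pᵢ term (working shown to 6 dp, full precision carried): 0.077×(-2.563950)=-0.197424, 0.077×(-2.563950)=-0.197424, 0.077×(-2.563950)=-0.197424, 0.077×(-2.563950)=-0.197424, 0.077×(-2.563950)=-0.197424, 0.23×(-1.469676)=-0.338025, 0.231×(-1.465338)=-0.338493, 0.154×(-1.870803)=-0.288104.
Sum = -1.951743, so H' = 1.9517.

1.9517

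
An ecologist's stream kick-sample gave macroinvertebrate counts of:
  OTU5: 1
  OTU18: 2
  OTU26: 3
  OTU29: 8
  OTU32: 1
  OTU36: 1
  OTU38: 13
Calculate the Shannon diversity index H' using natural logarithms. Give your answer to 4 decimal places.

Total N = 1+2+3+8+1+1+13 = 29, so the proportions are 0.034483, 0.068966, 0.103448, 0.275862, 0.034483, 0.034483, 0.448276 (working shown to 6 dp, full precision carried).
Each pᵢ ln pᵢ term: 0.034483×(-3.367296)=-0.116114, 0.068966×(-2.674149)=-0.184424, 0.103448×(-2.268684)=-0.234691, 0.275862×(-1.287854)=-0.355270, 0.034483×(-3.367296)=-0.116114, 0.034483×(-3.367296)=-0.116114, 0.448276×(-0.802346)=-0.359673.
Sum = -1.482399, so H' = 1.4824.

1.4824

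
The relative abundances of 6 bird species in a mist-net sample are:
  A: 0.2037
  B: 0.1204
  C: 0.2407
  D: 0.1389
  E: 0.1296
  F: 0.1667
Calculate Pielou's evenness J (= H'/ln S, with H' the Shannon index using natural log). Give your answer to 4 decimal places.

H' = −Σ pᵢ ln pᵢ = −((-0.324108) + (-0.254879) + (-0.342806) + (-0.274189) + (-0.264812) + (-0.298653)) = 1.759447 (working shown to 6 dp, full precision carried).
With S = 6 species, ln S = 1.791759, so J = 1.759447/1.791759 = 0.981966, i.e. 0.9820 to 4 decimal places.

0.9820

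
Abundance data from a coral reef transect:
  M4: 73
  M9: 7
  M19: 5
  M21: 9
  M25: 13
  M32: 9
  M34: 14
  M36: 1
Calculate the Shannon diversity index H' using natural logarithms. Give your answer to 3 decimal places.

Total N = 73+7+5+9+13+9+14+1 = 131, so the proportions are 0.55725, 0.05344, 0.03817, 0.0687, 0.09924, 0.0687, 0.10687, 0.00763 (working shown to 5 dp, full precision carried).
Each pᵢ ln pᵢ term: 0.55725×(-0.58474)=-0.32585, 0.05344×(-2.92929)=-0.15653, 0.03817×(-3.26576)=-0.12465, 0.0687×(-2.67797)=-0.18398, 0.09924×(-2.31025)=-0.22926, 0.0687×(-2.67797)=-0.18398, 0.10687×(-2.23614)=-0.23898, 0.00763×(-4.87520)=-0.03722.
Sum = -1.48044, so H' = 1.480.

1.480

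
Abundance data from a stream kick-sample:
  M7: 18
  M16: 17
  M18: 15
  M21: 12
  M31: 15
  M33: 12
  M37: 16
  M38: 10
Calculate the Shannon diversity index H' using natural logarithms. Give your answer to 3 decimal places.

2.063

Total N = 18+17+15+12+15+12+16+10 = 115, so the proportions are 0.15652, 0.14783, 0.13043, 0.10435, 0.13043, 0.10435, 0.13913, 0.08696 (working shown to 5 dp, full precision carried).
Each pᵢ ln pᵢ term: 0.15652×(-1.85456)=-0.29028, 0.14783×(-1.91172)=-0.28260, 0.13043×(-2.03688)=-0.26568, 0.10435×(-2.26003)=-0.23583, 0.13043×(-2.03688)=-0.26568, 0.10435×(-2.26003)=-0.23583, 0.13913×(-1.97234)=-0.27441, 0.08696×(-2.44235)=-0.21238.
Sum = -2.06269, so H' = 2.063.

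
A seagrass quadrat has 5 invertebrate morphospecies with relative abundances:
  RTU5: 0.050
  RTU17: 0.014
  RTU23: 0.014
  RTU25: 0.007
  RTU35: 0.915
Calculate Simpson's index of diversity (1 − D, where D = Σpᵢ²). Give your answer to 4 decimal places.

D = 0.05² + 0.014² + 0.014² + 0.007² + 0.915² = 0.002500 + 0.000196 + 0.000196 + 0.000049 + 0.837225 = 0.840166 (working shown to 6 dp, full precision carried).
So 1 − D = 0.159834, i.e. 0.1598 to 4 decimal places.

0.1598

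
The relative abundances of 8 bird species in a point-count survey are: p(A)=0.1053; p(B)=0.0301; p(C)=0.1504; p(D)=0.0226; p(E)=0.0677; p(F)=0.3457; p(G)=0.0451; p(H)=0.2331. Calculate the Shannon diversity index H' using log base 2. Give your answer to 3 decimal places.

Each pᵢ log₂ pᵢ term (working shown to 5 dp, full precision carried): 0.1053×(-3.24742)=-0.34195, 0.0301×(-5.05409)=-0.15213, 0.1504×(-2.73312)=-0.41106, 0.0226×(-5.46753)=-0.12357, 0.0677×(-3.88470)=-0.26299, 0.3457×(-1.53241)=-0.52975, 0.0451×(-4.47073)=-0.20163, 0.2331×(-2.10098)=-0.48974.
Sum = -2.51283, so H' = 2.513.

2.513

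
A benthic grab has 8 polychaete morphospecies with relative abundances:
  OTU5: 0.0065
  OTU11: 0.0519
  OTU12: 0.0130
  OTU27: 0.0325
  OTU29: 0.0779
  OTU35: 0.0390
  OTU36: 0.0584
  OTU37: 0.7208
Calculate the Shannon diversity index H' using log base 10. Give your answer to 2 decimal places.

0.47

Each pᵢ log₁₀ pᵢ term (working shown to 4 dp, full precision carried): 0.0065×(-2.1871)=-0.0142, 0.0519×(-1.2848)=-0.0667, 0.013×(-1.8861)=-0.0245, 0.0325×(-1.4881)=-0.0484, 0.0779×(-1.1085)=-0.0863, 0.039×(-1.4089)=-0.0549, 0.0584×(-1.2336)=-0.0720, 0.7208×(-0.1422)=-0.1025.
Sum = -0.4696, so H' = 0.47.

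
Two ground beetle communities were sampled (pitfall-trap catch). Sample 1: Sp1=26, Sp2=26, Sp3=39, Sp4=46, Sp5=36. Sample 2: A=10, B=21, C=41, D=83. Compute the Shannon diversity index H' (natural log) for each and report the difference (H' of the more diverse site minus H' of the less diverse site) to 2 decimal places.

Sample 1: N=173, proportions 0.1503, 0.1503, 0.2254, 0.2659, 0.2081, giving H' = 1.5844 (working shown to 4 dp, full precision carried).
Sample 2: N=155, proportions 0.0645, 0.1355, 0.2645, 0.5355, giving H' = 1.1339.
Difference = |1.5844 − 1.1339| = 0.4505, i.e. 0.45 to 2 decimal places.

0.45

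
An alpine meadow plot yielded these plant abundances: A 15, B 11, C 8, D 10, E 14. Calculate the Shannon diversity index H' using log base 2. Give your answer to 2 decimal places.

Total N = 15+11+8+10+14 = 58, so the proportions are 0.2586, 0.1897, 0.1379, 0.1724, 0.2414 (working shown to 4 dp, full precision carried).
Each pᵢ log₂ pᵢ term: 0.2586×(-1.9511)=-0.5046, 0.1897×(-2.3985)=-0.4549, 0.1379×(-2.8580)=-0.3942, 0.1724×(-2.5361)=-0.4373, 0.2414×(-2.0506)=-0.4950.
Sum = -2.2859, so H' = 2.29.

2.29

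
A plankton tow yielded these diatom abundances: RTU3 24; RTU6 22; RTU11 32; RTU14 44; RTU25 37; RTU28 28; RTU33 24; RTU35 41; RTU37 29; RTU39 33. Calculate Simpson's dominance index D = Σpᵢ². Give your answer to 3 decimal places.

0.105

Total N = 24+22+32+44+37+28+24+41+29+33 = 314, so the proportions are 0.07643, 0.07006, 0.10191, 0.14013, 0.11783, 0.08917, 0.07643, 0.13057, 0.09236, 0.1051 (working shown to 5 dp, full precision carried).
D = 0.07643² + 0.07006² + 0.10191² + 0.14013² + 0.11783² + 0.08917² + 0.07643² + 0.13057² + 0.09236² + 0.1051² = 0.00584 + 0.00491 + 0.01039 + 0.01964 + 0.01388 + 0.00795 + 0.00584 + 0.01705 + 0.00853 + 0.01105 = 0.10508.
To 3 decimal places, D = 0.105.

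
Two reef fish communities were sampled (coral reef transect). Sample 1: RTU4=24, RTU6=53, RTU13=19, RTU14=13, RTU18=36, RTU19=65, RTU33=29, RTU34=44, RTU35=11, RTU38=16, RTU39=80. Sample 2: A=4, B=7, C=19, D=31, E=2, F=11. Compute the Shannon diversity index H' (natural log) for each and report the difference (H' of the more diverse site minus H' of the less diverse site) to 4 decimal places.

Sample 1: N=390, proportions 0.061538, 0.135897, 0.048718, 0.033333, 0.092308, 0.166667, 0.074359, 0.112821, 0.028205, 0.041026, 0.205128, giving H' = 2.217978 (working shown to 6 dp, full precision carried).
Sample 2: N=74, proportions 0.054054, 0.094595, 0.256757, 0.418919, 0.027027, 0.148649, giving H' = 1.475313.
Difference = |2.217978 − 1.475313| = 0.742665, i.e. 0.7427 to 4 decimal places.

0.7427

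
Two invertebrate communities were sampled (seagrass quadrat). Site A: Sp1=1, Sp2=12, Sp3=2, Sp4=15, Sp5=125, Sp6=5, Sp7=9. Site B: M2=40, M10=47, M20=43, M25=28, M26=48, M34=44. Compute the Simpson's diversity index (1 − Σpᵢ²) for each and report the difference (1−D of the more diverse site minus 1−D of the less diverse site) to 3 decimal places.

0.393

Site A: N=169, proportions 0.00592, 0.07101, 0.01183, 0.08876, 0.73964, 0.02959, 0.05325, giving 1−D = 0.43612 (working shown to 5 dp, full precision carried).
Site B: N=250, proportions 0.16, 0.188, 0.172, 0.112, 0.192, 0.176, giving 1−D = 0.82909.
Difference = |0.43612 − 0.82909| = 0.39297, i.e. 0.393 to 3 decimal places.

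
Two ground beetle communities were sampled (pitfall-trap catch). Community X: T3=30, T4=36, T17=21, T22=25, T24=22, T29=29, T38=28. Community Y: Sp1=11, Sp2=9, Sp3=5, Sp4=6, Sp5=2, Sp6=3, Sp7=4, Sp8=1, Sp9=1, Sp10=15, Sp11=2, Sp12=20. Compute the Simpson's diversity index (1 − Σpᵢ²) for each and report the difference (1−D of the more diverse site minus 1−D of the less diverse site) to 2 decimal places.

0.00

Community X: N=191, proportions 0.1571, 0.1885, 0.1099, 0.1309, 0.1152, 0.1518, 0.1466, giving 1−D = 0.8528 (working shown to 4 dp, full precision carried).
Community Y: N=79, proportions 0.1392, 0.1139, 0.0633, 0.0759, 0.0253, 0.038, 0.0506, 0.0127, 0.0127, 0.1899, 0.0253, 0.2532, giving 1−D = 0.8521.
Difference = |0.8528 − 0.8521| = 0.0007, i.e. 0.00 to 2 decimal places.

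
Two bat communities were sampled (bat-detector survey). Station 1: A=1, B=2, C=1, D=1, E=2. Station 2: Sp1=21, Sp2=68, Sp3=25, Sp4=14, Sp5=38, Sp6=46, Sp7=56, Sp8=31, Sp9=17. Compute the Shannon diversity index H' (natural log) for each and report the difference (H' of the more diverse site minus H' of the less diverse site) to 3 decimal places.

0.527

Station 1: N=7, proportions 0.14286, 0.28571, 0.14286, 0.14286, 0.28571, giving H' = 1.54983 (working shown to 5 dp, full precision carried).
Station 2: N=316, proportions 0.06646, 0.21519, 0.07911, 0.0443, 0.12025, 0.14557, 0.17722, 0.0981, 0.0538, giving H' = 2.07643.
Difference = |1.54983 − 2.07643| = 0.52660, i.e. 0.527 to 3 decimal places.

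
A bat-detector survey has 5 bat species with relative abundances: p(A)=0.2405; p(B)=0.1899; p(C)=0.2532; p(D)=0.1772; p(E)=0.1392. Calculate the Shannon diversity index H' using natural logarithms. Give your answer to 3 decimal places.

Each pᵢ ln pᵢ term (working shown to 5 dp, full precision carried): 0.2405×(-1.42504)=-0.34272, 0.1899×(-1.66126)=-0.31547, 0.2532×(-1.37358)=-0.34779, 0.1772×(-1.73048)=-0.30664, 0.1392×(-1.97184)=-0.27448.
Sum = -1.58710, so H' = 1.587.

1.587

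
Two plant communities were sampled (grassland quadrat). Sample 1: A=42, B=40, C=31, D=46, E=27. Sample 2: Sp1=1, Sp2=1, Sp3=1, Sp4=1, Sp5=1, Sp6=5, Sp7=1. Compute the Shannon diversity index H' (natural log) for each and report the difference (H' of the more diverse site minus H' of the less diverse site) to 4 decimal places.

Sample 1: N=186, proportions 0.225806, 0.215054, 0.166667, 0.247312, 0.145161, giving H' = 1.590822 (working shown to 6 dp, full precision carried).
Sample 2: N=11, proportions 0.090909, 0.090909, 0.090909, 0.090909, 0.090909, 0.454545, 0.090909, giving H' = 1.666333.
Difference = |1.590822 − 1.666333| = 0.075511, i.e. 0.0755 to 4 decimal places.

0.0755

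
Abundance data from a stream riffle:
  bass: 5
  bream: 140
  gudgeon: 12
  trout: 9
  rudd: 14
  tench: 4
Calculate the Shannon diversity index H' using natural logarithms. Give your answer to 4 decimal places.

0.9108

Total N = 5+140+12+9+14+4 = 184, so the proportions are 0.027174, 0.76087, 0.065217, 0.048913, 0.076087, 0.021739 (working shown to 6 dp, full precision carried).
Each pᵢ ln pᵢ term: 0.027174×(-3.605498)=-0.097975, 0.76087×(-0.273293)=-0.207941, 0.065217×(-2.730029)=-0.178045, 0.048913×(-3.017711)=-0.147605, 0.076087×(-2.575878)=-0.195991, 0.021739×(-3.828641)=-0.083231.
Sum = -0.910789, so H' = 0.9108.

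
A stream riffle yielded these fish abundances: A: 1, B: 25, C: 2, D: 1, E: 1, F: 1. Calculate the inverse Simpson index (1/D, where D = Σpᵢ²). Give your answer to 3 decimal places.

Total N = 1+25+2+1+1+1 = 31, so the proportions are 0.032258, 0.806452, 0.064516, 0.032258, 0.032258, 0.032258 (working shown to 6 dp, full precision carried).
D = 0.032258² + 0.806452² + 0.064516² + 0.032258² + 0.032258² + 0.032258² = 0.001041 + 0.650364 + 0.004162 + 0.001041 + 0.001041 + 0.001041 = 0.658689.
So 1/D = 1.51817, i.e. 1.518 to 3 decimal places.

1.518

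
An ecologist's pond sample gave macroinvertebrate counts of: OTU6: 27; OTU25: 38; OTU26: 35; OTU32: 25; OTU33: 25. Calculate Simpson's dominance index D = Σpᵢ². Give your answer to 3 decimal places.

Total N = 27+38+35+25+25 = 150, so the proportions are 0.18, 0.25333, 0.23333, 0.16667, 0.16667 (working shown to 5 dp, full precision carried).
D = 0.18² + 0.25333² + 0.23333² + 0.16667² + 0.16667² = 0.03240 + 0.06418 + 0.05444 + 0.02778 + 0.02778 = 0.20658.
To 3 decimal places, D = 0.207.

0.207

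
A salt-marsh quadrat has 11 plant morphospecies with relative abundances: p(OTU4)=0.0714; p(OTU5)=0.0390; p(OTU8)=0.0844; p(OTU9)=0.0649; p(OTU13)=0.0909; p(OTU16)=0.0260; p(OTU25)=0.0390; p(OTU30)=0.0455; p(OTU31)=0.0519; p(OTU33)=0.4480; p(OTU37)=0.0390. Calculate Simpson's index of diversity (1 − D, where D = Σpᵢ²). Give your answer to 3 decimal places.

D = 0.0714² + 0.039² + 0.0844² + 0.0649² + 0.0909² + 0.026² + 0.039² + 0.0455² + 0.0519² + 0.448² + 0.039² = 0.00510 + 0.00152 + 0.00712 + 0.00421 + 0.00826 + 0.00068 + 0.00152 + 0.00207 + 0.00269 + 0.20070 + 0.00152 = 0.23540 (working shown to 5 dp, full precision carried).
So 1 − D = 0.76460, i.e. 0.765 to 3 decimal places.

0.765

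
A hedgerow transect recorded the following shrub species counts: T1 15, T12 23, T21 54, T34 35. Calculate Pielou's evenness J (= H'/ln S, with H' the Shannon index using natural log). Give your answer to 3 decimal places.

0.924

Total N = 15+23+54+35 = 127, so the proportions are 0.11811, 0.1811, 0.4252, 0.27559 (working shown to 5 dp, full precision carried).
H' = −Σ pᵢ ln pᵢ = −((-0.25230) + (-0.30945) + (-0.36363) + (-0.35519)) = 1.28057.
With S = 4 species, ln S = 1.38629, so J = 1.28057/1.38629 = 0.92374, i.e. 0.924 to 3 decimal places.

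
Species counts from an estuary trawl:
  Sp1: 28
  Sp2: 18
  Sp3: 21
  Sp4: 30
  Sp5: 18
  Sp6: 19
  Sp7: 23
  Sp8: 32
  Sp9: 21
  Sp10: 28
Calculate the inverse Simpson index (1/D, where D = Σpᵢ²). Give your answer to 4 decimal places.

Total N = 28+18+21+30+18+19+23+32+21+28 = 238, so the proportions are 0.11764706, 0.07563025, 0.08823529, 0.12605042, 0.07563025, 0.07983193, 0.09663866, 0.13445378, 0.08823529, 0.11764706 (working shown to 8 dp, full precision carried).
D = 0.11764706² + 0.07563025² + 0.08823529² + 0.12605042² + 0.07563025² + 0.07983193² + 0.09663866² + 0.13445378² + 0.08823529² + 0.11764706² = 0.01384083 + 0.00571994 + 0.00778547 + 0.01588871 + 0.00571994 + 0.00637314 + 0.00933903 + 0.01807782 + 0.00778547 + 0.01384083 = 0.10437116.
So 1/D = 9.581191, i.e. 9.5812 to 4 decimal places.

9.5812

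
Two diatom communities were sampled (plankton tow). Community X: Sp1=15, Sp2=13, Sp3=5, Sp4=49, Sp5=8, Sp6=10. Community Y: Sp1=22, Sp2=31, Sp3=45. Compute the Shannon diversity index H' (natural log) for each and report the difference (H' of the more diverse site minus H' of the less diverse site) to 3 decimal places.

Community X: N=100, proportions 0.15, 0.13, 0.05, 0.49, 0.08, 0.1, giving H' = 1.48144 (working shown to 5 dp, full precision carried).
Community Y: N=98, proportions 0.22449, 0.31633, 0.45918, giving H' = 1.05684.
Difference = |1.48144 − 1.05684| = 0.42460, i.e. 0.425 to 3 decimal places.

0.425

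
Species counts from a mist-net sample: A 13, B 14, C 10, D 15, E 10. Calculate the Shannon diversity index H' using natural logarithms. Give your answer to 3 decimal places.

Total N = 13+14+10+15+10 = 62, so the proportions are 0.20968, 0.22581, 0.16129, 0.24194, 0.16129 (working shown to 5 dp, full precision carried).
Each pᵢ ln pᵢ term: 0.20968×(-1.56219)=-0.32755, 0.22581×(-1.48808)=-0.33602, 0.16129×(-1.82455)=-0.29428, 0.24194×(-1.41908)=-0.34333, 0.16129×(-1.82455)=-0.29428.
Sum = -1.59546, so H' = 1.595.

1.595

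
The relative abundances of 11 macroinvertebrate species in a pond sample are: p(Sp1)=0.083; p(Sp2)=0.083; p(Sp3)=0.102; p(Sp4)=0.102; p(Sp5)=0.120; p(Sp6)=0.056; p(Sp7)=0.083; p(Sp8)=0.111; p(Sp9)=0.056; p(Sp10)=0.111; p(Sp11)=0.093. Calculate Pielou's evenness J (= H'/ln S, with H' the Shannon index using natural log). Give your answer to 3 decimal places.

0.989

H' = −Σ pᵢ ln pᵢ = −((-0.20658) + (-0.20658) + (-0.23284) + (-0.23284) + (-0.25443) + (-0.16141) + (-0.20658) + (-0.24400) + (-0.16141) + (-0.24400) + (-0.22089)) = 2.37158 (working shown to 5 dp, full precision carried).
With S = 11 species, ln S = 2.39790, so J = 2.37158/2.39790 = 0.98903, i.e. 0.989 to 3 decimal places.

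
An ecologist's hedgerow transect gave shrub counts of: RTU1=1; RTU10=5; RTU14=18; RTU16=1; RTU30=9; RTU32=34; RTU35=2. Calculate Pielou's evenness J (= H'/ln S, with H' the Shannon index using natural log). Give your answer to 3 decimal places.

0.707

Total N = 1+5+18+1+9+34+2 = 70, so the proportions are 0.01429, 0.07143, 0.25714, 0.01429, 0.12857, 0.48571, 0.02857 (working shown to 5 dp, full precision carried).
H' = −Σ pᵢ ln pᵢ = −((-0.06069) + (-0.18850) + (-0.34923) + (-0.06069) + (-0.26373) + (-0.35075) + (-0.10158)) = 1.37519.
With S = 7 species, ln S = 1.94591, so J = 1.37519/1.94591 = 0.70671, i.e. 0.707 to 3 decimal places.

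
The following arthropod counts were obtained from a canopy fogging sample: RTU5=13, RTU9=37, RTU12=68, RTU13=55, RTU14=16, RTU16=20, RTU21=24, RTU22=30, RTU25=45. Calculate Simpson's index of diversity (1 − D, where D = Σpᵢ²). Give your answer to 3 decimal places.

Total N = 13+37+68+55+16+20+24+30+45 = 308, so the proportions are 0.04221, 0.12013, 0.22078, 0.17857, 0.05195, 0.06494, 0.07792, 0.0974, 0.1461 (working shown to 5 dp, full precision carried).
D = 0.04221² + 0.12013² + 0.22078² + 0.17857² + 0.05195² + 0.06494² + 0.07792² + 0.0974² + 0.1461² = 0.00178 + 0.01443 + 0.04874 + 0.03189 + 0.00270 + 0.00422 + 0.00607 + 0.00949 + 0.02135 = 0.14066.
So 1 − D = 0.85934, i.e. 0.859 to 3 decimal places.

0.859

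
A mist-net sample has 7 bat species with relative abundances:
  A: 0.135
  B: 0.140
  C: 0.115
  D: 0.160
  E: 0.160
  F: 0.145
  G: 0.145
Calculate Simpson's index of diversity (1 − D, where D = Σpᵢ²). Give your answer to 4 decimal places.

D = 0.135² + 0.14² + 0.115² + 0.16² + 0.16² + 0.145² + 0.145² = 0.018225 + 0.019600 + 0.013225 + 0.025600 + 0.025600 + 0.021025 + 0.021025 = 0.144300 (working shown to 6 dp, full precision carried).
So 1 − D = 0.855700, i.e. 0.8557 to 4 decimal places.

0.8557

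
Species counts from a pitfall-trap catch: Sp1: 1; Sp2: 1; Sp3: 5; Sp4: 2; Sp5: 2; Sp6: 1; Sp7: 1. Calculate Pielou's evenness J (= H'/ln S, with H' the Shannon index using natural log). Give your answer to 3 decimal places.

0.890

Total N = 1+1+5+2+2+1+1 = 13, so the proportions are 0.07692, 0.07692, 0.38462, 0.15385, 0.15385, 0.07692, 0.07692 (working shown to 5 dp, full precision carried).
H' = −Σ pᵢ ln pᵢ = −((-0.19730) + (-0.19730) + (-0.36750) + (-0.28797) + (-0.28797) + (-0.19730) + (-0.19730)) = 1.73266.
With S = 7 species, ln S = 1.94591, so J = 1.73266/1.94591 = 0.89041, i.e. 0.890 to 3 decimal places.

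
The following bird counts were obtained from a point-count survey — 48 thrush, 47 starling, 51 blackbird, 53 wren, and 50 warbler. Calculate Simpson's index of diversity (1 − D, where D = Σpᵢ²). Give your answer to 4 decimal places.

Total N = 48+47+51+53+50 = 249, so the proportions are 0.192771, 0.188755, 0.204819, 0.212851, 0.200803 (working shown to 6 dp, full precision carried).
D = 0.192771² + 0.188755² + 0.204819² + 0.212851² + 0.200803² = 0.037161 + 0.035628 + 0.041951 + 0.045306 + 0.040322 = 0.200368.
So 1 − D = 0.799632, i.e. 0.7996 to 4 decimal places.

0.7996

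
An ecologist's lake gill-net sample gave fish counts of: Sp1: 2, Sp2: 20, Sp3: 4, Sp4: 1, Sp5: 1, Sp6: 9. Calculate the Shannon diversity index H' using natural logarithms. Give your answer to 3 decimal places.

Total N = 2+20+4+1+1+9 = 37, so the proportions are 0.05405, 0.54054, 0.10811, 0.02703, 0.02703, 0.24324 (working shown to 5 dp, full precision carried).
Each pᵢ ln pᵢ term: 0.05405×(-2.91777)=-0.15772, 0.54054×(-0.61519)=-0.33253, 0.10811×(-2.22462)=-0.24050, 0.02703×(-3.61092)=-0.09759, 0.02703×(-3.61092)=-0.09759, 0.24324×(-1.41369)=-0.34387.
Sum = -1.26981, so H' = 1.270.

1.270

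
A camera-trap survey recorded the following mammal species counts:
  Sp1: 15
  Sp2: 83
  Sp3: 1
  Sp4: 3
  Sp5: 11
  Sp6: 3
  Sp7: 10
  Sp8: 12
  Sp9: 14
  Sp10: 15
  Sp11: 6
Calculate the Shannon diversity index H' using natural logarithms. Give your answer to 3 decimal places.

1.792

Total N = 15+83+1+3+11+3+10+12+14+15+6 = 173, so the proportions are 0.08671, 0.47977, 0.00578, 0.01734, 0.06358, 0.01734, 0.0578, 0.06936, 0.08092, 0.08671, 0.03468 (working shown to 5 dp, full precision carried).
Each pᵢ ln pᵢ term: 0.08671×(-2.44524)=-0.21202, 0.47977×(-0.73445)=-0.35237, 0.00578×(-5.15329)=-0.02979, 0.01734×(-4.05468)=-0.07031, 0.06358×(-2.75540)=-0.17520, 0.01734×(-4.05468)=-0.07031, 0.0578×(-2.85071)=-0.16478, 0.06936×(-2.66838)=-0.18509, 0.08092×(-2.51423)=-0.20346, 0.08671×(-2.44524)=-0.21202, 0.03468×(-3.36153)=-0.11658.
Sum = -1.79193, so H' = 1.792.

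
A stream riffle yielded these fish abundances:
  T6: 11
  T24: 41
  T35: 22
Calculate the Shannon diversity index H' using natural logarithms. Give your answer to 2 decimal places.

0.97

Total N = 11+41+22 = 74, so the proportions are 0.1486, 0.5541, 0.2973 (working shown to 4 dp, full precision carried).
Each pᵢ ln pᵢ term: 0.1486×(-1.9062)=-0.2833, 0.5541×(-0.5905)=-0.3272, 0.2973×(-1.2130)=-0.3606.
Sum = -0.9711, so H' = 0.97.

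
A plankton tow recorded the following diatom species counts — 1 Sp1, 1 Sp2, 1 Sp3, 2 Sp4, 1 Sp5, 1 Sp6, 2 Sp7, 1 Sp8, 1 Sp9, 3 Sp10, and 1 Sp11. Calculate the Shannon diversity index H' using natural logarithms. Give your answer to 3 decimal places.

Total N = 1+1+1+2+1+1+2+1+1+3+1 = 15, so the proportions are 0.066667, 0.066667, 0.066667, 0.133333, 0.066667, 0.066667, 0.133333, 0.066667, 0.066667, 0.2, 0.066667 (working shown to 6 dp, full precision carried).
Each pᵢ ln pᵢ term: 0.066667×(-2.708050)=-0.180537, 0.066667×(-2.708050)=-0.180537, 0.066667×(-2.708050)=-0.180537, 0.133333×(-2.014903)=-0.268654, 0.066667×(-2.708050)=-0.180537, 0.066667×(-2.708050)=-0.180537, 0.133333×(-2.014903)=-0.268654, 0.066667×(-2.708050)=-0.180537, 0.066667×(-2.708050)=-0.180537, 0.2×(-1.609438)=-0.321888, 0.066667×(-2.708050)=-0.180537.
Sum = -2.303488, so H' = 2.303.

2.303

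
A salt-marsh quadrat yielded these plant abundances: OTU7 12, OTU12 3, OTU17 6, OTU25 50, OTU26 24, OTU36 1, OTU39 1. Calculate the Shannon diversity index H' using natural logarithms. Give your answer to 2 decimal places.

Total N = 12+3+6+50+24+1+1 = 97, so the proportions are 0.1237, 0.0309, 0.0619, 0.5155, 0.2474, 0.0103, 0.0103 (working shown to 4 dp, full precision carried).
Each pᵢ ln pᵢ term: 0.1237×(-2.0898)=-0.2585, 0.0309×(-3.4761)=-0.1075, 0.0619×(-2.7830)=-0.1721, 0.5155×(-0.6627)=-0.3416, 0.2474×(-1.3967)=-0.3456, 0.0103×(-4.5747)=-0.0472, 0.0103×(-4.5747)=-0.0472.
Sum = -1.3197, so H' = 1.32.

1.32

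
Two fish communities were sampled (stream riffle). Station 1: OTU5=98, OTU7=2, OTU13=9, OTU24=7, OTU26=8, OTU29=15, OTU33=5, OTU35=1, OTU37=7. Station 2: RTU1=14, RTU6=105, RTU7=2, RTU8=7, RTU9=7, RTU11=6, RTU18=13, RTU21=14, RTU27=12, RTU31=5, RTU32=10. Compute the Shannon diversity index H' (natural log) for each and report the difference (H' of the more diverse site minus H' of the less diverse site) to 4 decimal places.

Station 1: N=152, proportions 0.644737, 0.013158, 0.059211, 0.046053, 0.052632, 0.098684, 0.032895, 0.006579, 0.046053, giving H' = 1.319707 (working shown to 6 dp, full precision carried).
Station 2: N=195, proportions 0.071795, 0.538462, 0.010256, 0.035897, 0.035897, 0.030769, 0.066667, 0.071795, 0.061538, 0.025641, 0.051282, giving H' = 1.702870.
Difference = |1.319707 − 1.702870| = 0.383163, i.e. 0.3832 to 4 decimal places.

0.3832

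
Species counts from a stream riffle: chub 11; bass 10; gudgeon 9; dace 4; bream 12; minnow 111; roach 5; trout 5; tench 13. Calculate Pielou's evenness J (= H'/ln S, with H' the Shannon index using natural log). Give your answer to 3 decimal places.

0.652

Total N = 11+10+9+4+12+111+5+5+13 = 180, so the proportions are 0.06111, 0.05556, 0.05, 0.02222, 0.06667, 0.61667, 0.02778, 0.02778, 0.07222 (working shown to 5 dp, full precision carried).
H' = −Σ pᵢ ln pᵢ = −((-0.17081) + (-0.16058) + (-0.14979) + (-0.08459) + (-0.18054) + (-0.29811) + (-0.09954) + (-0.09954) + (-0.18980)) = 1.43330.
With S = 9 species, ln S = 2.19722, so J = 1.43330/2.19722 = 0.65232, i.e. 0.652 to 3 decimal places.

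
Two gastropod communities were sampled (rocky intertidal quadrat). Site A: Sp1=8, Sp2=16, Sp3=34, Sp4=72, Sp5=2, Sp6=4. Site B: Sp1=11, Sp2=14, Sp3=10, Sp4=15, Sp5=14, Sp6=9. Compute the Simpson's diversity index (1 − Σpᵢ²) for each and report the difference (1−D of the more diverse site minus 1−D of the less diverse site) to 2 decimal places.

Site A: N=136, proportions 0.0588, 0.1176, 0.25, 0.5294, 0.0147, 0.0294, giving 1−D = 0.6388 (working shown to 4 dp, full precision carried).
Site B: N=73, proportions 0.1507, 0.1918, 0.137, 0.2055, 0.1918, 0.1233, giving 1−D = 0.8275.
Difference = |0.6388 − 0.8275| = 0.1887, i.e. 0.19 to 2 decimal places.

0.19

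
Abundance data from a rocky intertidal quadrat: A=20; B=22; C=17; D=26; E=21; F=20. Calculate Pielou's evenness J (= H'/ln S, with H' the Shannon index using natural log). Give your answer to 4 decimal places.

0.9954

Total N = 20+22+17+26+21+20 = 126, so the proportions are 0.15873, 0.174603, 0.134921, 0.206349, 0.166667, 0.15873 (working shown to 6 dp, full precision carried).
H' = −Σ pᵢ ln pᵢ = −((-0.292151) + (-0.304724) + (-0.270255) + (-0.325657) + (-0.298627) + (-0.292151)) = 1.783565.
With S = 6 species, ln S = 1.791759, so J = 1.783565/1.791759 = 0.995427, i.e. 0.9954 to 4 decimal places.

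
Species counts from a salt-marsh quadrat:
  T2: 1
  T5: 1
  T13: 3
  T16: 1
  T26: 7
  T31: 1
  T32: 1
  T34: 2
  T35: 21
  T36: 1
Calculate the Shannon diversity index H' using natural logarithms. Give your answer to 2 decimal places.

Total N = 1+1+3+1+7+1+1+2+21+1 = 39, so the proportions are 0.0256, 0.0256, 0.0769, 0.0256, 0.1795, 0.0256, 0.0256, 0.0513, 0.5385, 0.0256 (working shown to 4 dp, full precision carried).
Each pᵢ ln pᵢ term: 0.0256×(-3.6636)=-0.0939, 0.0256×(-3.6636)=-0.0939, 0.0769×(-2.5649)=-0.1973, 0.0256×(-3.6636)=-0.0939, 0.1795×(-1.7177)=-0.3083, 0.0256×(-3.6636)=-0.0939, 0.0256×(-3.6636)=-0.0939, 0.0513×(-2.9704)=-0.1523, 0.5385×(-0.6190)=-0.3333, 0.0256×(-3.6636)=-0.0939.
Sum = -1.5549, so H' = 1.55.

1.55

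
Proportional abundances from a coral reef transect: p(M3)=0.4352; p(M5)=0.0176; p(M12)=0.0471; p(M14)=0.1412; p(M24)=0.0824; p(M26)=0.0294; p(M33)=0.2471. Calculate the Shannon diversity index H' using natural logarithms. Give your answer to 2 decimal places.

1.51

Each pᵢ ln pᵢ term (working shown to 4 dp, full precision carried): 0.4352×(-0.8319)=-0.3621, 0.0176×(-4.0399)=-0.0711, 0.0471×(-3.0555)=-0.1439, 0.1412×(-1.9576)=-0.2764, 0.0824×(-2.4962)=-0.2057, 0.0294×(-3.5268)=-0.1037, 0.2471×(-1.3980)=-0.3454.
Sum = -1.5083, so H' = 1.51.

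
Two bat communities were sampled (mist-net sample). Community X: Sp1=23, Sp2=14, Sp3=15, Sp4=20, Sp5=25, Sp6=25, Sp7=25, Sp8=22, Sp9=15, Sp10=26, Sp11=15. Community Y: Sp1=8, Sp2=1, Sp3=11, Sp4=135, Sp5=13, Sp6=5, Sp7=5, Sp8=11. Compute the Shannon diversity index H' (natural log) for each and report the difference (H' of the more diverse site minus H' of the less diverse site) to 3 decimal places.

1.263

Community X: N=225, proportions 0.10222, 0.06222, 0.06667, 0.08889, 0.11111, 0.11111, 0.11111, 0.09778, 0.06667, 0.11556, 0.06667, giving H' = 2.37179 (working shown to 5 dp, full precision carried).
Community Y: N=189, proportions 0.04233, 0.00529, 0.0582, 0.71429, 0.06878, 0.02646, 0.02646, 0.0582, giving H' = 1.10926.
Difference = |2.37179 − 1.10926| = 1.26253, i.e. 1.263 to 3 decimal places.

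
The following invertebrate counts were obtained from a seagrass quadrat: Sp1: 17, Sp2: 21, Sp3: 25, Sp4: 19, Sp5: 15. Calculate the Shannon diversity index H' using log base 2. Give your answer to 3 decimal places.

Total N = 17+21+25+19+15 = 97, so the proportions are 0.17526, 0.21649, 0.25773, 0.19588, 0.15464 (working shown to 5 dp, full precision carried).
Each pᵢ log₂ pᵢ term: 0.17526×(-2.51245)=-0.44033, 0.21649×(-2.20760)=-0.47793, 0.25773×(-1.95606)=-0.50414, 0.19588×(-2.35199)=-0.46070, 0.15464×(-2.69302)=-0.41645.
Sum = -2.29954, so H' = 2.300.

2.300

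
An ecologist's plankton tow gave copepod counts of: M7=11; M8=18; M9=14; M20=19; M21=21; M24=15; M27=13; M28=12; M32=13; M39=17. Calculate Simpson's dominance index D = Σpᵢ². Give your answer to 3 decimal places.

0.104

Total N = 11+18+14+19+21+15+13+12+13+17 = 153, so the proportions are 0.0719, 0.11765, 0.0915, 0.12418, 0.13725, 0.09804, 0.08497, 0.07843, 0.08497, 0.11111 (working shown to 5 dp, full precision carried).
D = 0.0719² + 0.11765² + 0.0915² + 0.12418² + 0.13725² + 0.09804² + 0.08497² + 0.07843² + 0.08497² + 0.11111² = 0.00517 + 0.01384 + 0.00837 + 0.01542 + 0.01884 + 0.00961 + 0.00722 + 0.00615 + 0.00722 + 0.01235 = 0.10419.
To 3 decimal places, D = 0.104.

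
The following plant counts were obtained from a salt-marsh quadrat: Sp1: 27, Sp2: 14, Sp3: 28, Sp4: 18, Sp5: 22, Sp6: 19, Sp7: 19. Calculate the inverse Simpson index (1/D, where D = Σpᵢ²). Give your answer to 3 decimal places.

Total N = 27+14+28+18+22+19+19 = 147, so the proportions are 0.1836735, 0.0952381, 0.1904762, 0.122449, 0.1496599, 0.1292517, 0.1292517 (working shown to 7 dp, full precision carried).
D = 0.1836735² + 0.0952381² + 0.1904762² + 0.122449² + 0.1496599² + 0.1292517² + 0.1292517² = 0.0337359 + 0.0090703 + 0.0362812 + 0.0149938 + 0.0223981 + 0.0167060 + 0.0167060 = 0.1498912.
So 1/D = 6.67150, i.e. 6.672 to 3 decimal places.

6.672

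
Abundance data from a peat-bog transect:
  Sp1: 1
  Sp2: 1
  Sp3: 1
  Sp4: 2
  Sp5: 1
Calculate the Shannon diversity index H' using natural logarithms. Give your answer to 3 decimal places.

1.561

Total N = 1+1+1+2+1 = 6, so the proportions are 0.16667, 0.16667, 0.16667, 0.33333, 0.16667 (working shown to 5 dp, full precision carried).
Each pᵢ ln pᵢ term: 0.16667×(-1.79176)=-0.29863, 0.16667×(-1.79176)=-0.29863, 0.16667×(-1.79176)=-0.29863, 0.33333×(-1.09861)=-0.36620, 0.16667×(-1.79176)=-0.29863.
Sum = -1.56071, so H' = 1.561.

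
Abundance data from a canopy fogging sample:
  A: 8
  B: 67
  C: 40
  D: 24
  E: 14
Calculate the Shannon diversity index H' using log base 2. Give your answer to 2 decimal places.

1.99

Total N = 8+67+40+24+14 = 153, so the proportions are 0.0523, 0.4379, 0.2614, 0.1569, 0.0915 (working shown to 4 dp, full precision carried).
Each pᵢ log₂ pᵢ term: 0.0523×(-4.2574)=-0.2226, 0.4379×(-1.1913)=-0.5217, 0.2614×(-1.9355)=-0.5060, 0.1569×(-2.6724)=-0.4192, 0.0915×(-3.4500)=-0.3157.
Sum = -1.9852, so H' = 1.99.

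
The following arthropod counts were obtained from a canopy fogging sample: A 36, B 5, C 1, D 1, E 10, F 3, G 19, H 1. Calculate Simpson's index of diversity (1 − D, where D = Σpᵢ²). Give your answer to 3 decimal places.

0.689

Total N = 36+5+1+1+10+3+19+1 = 76, so the proportions are 0.47368, 0.06579, 0.01316, 0.01316, 0.13158, 0.03947, 0.25, 0.01316 (working shown to 5 dp, full precision carried).
D = 0.47368² + 0.06579² + 0.01316² + 0.01316² + 0.13158² + 0.03947² + 0.25² + 0.01316² = 0.22438 + 0.00433 + 0.00017 + 0.00017 + 0.01731 + 0.00156 + 0.06250 + 0.00017 = 0.31060.
So 1 − D = 0.68940, i.e. 0.689 to 3 decimal places.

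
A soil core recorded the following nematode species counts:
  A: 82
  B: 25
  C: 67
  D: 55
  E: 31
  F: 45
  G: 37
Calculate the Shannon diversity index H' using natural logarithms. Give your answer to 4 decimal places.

1.8720

Total N = 82+25+67+55+31+45+37 = 342, so the proportions are 0.239766, 0.073099, 0.195906, 0.160819, 0.090643, 0.131579, 0.108187 (working shown to 6 dp, full precision carried).
Each pᵢ ln pᵢ term: 0.239766×(-1.428091)=-0.342408, 0.073099×(-2.615935)=-0.191223, 0.195906×(-1.630118)=-0.319351, 0.160819×(-1.827478)=-0.293893, 0.090643×(-2.400824)=-0.217619, 0.131579×(-2.028148)=-0.266862, 0.108187×(-2.223893)=-0.240597.
Sum = -1.871951, so H' = 1.8720.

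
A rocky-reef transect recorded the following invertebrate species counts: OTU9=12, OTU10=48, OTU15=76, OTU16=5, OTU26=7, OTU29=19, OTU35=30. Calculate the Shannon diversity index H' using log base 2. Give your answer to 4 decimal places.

Total N = 12+48+76+5+7+19+30 = 197, so the proportions are 0.060914, 0.243655, 0.385787, 0.025381, 0.035533, 0.096447, 0.152284 (working shown to 6 dp, full precision carried).
Each pᵢ log₂ pᵢ term: 0.060914×(-4.037089)=-0.245914, 0.243655×(-2.037089)=-0.496347, 0.385787×(-1.374124)=-0.530119, 0.025381×(-5.300124)=-0.134521, 0.035533×(-4.814697)=-0.171081, 0.096447×(-3.374124)=-0.325423, 0.152284×(-2.715161)=-0.413476.
Sum = -2.316881, so H' = 2.3169.

2.3169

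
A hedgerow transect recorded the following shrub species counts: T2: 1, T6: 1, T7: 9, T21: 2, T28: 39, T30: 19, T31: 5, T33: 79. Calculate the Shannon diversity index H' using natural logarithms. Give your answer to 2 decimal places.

Total N = 1+1+9+2+39+19+5+79 = 155, so the proportions are 0.0065, 0.0065, 0.0581, 0.0129, 0.2516, 0.1226, 0.0323, 0.5097 (working shown to 4 dp, full precision carried).
Each pᵢ ln pᵢ term: 0.0065×(-5.0434)=-0.0325, 0.0065×(-5.0434)=-0.0325, 0.0581×(-2.8462)=-0.1653, 0.0129×(-4.3503)=-0.0561, 0.2516×(-1.3799)=-0.3472, 0.1226×(-2.0990)=-0.2573, 0.0323×(-3.4340)=-0.1108, 0.5097×(-0.6740)=-0.3435.
Sum = -1.3452, so H' = 1.35.

1.35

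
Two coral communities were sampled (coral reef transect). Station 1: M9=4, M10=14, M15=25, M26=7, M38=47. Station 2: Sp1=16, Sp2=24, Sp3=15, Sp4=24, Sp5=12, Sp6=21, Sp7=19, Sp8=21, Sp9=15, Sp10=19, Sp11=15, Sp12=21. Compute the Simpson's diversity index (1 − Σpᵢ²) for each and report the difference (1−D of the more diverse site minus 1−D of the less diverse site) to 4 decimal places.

0.2423

Station 1: N=97, proportions 0.041237, 0.14433, 0.257732, 0.072165, 0.484536, giving 1−D = 0.671060 (working shown to 6 dp, full precision carried).
Station 2: N=222, proportions 0.072072, 0.108108, 0.067568, 0.108108, 0.054054, 0.094595, 0.085586, 0.094595, 0.067568, 0.085586, 0.067568, 0.094595, giving 1−D = 0.913319.
Difference = |0.671060 − 0.913319| = 0.242259, i.e. 0.2423 to 4 decimal places.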